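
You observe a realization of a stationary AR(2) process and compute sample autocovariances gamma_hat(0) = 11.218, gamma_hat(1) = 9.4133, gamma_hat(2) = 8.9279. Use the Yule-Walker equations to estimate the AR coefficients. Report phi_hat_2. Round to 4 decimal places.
\hat\phi_{2} = 0.3100

The Yule-Walker equations for an AR(p) process read, in matrix form,
  Gamma_p phi = r_p,   with   (Gamma_p)_{ij} = gamma(|i - j|),
                       (r_p)_i = gamma(i),   i,j = 1..p.
Substitute the sample gammas (Toeplitz matrix and right-hand side of size 2):
  Gamma_p = [[11.218, 9.4133], [9.4133, 11.218]]
  r_p     = [9.4133, 8.9279]
Written out:
  11.218 phi_1 + 9.4133 phi_2 = 9.4133
  9.4133 phi_1 + 11.218 phi_2 = 8.9279
Solve by Cramer's rule:
  det = gamma(0)^2 - gamma(1)^2 = (11.218)^2 - (9.4133)^2 = 125.843524 - 88.61021689 = 37.23330711
  phi_hat_1 = [gamma(1) gamma(0) - gamma(1) gamma(2)] / det = [(9.4133)(11.218) - (9.4133)(8.9279)] / 37.23330711 = 21.55739833 / 37.23330711 = 0.579
  phi_hat_2 = [gamma(0) gamma(2) - gamma(1)^2] / det = [(11.218)(8.9279) - (9.4133)^2] / 37.23330711 = 11.54296531 / 37.23330711 = 0.31
So phi_hat = [0.5790, 0.3100].
Therefore phi_hat_2 = 0.3100.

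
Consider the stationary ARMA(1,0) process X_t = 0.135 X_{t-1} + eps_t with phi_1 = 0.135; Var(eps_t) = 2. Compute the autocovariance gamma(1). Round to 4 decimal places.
\gamma(1) = 0.2750

Multiply the model equation by X_{t-k} and take expectations. With theta_0 = psi_0 = 1 and psi_j the MA(infinity) weights, this gives
  gamma(k) - sum_i phi_i gamma(k-i) = c_k,
  c_k = sigma^2 * sum_{j=k..q} theta_j psi_{j-k}   (c_k = 0 for k > q),
using gamma(-m) = gamma(m).
Pure AR (q = 0): c_0 = sigma^2 = 2, c_k = 0 for k >= 1.
Equations for k = 0 and k = 1 (AR order 1):
  gamma(0) = phi_1 gamma(1) + c_0
  gamma(1) = phi_1 gamma(0) + c_1
Substituting the second into the first: gamma(0) (1 - phi_1^2) = c_0 + phi_1 c_1, so
  gamma(0) = c_0 / (1 - phi_1^2) = 2 / (1 - (0.135)^2) = 2 / 0.981775 = 2.037127.
  gamma(1) = phi_1 gamma(0) = (0.135)(2.037127) = 0.275012.
Therefore gamma(1) = 0.2750 (to 4 decimal places).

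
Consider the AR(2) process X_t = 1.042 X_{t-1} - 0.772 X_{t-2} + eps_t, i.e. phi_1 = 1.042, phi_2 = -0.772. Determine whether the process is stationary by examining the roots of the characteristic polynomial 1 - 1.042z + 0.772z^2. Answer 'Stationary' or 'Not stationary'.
\text{Stationary}

The AR(p) characteristic polynomial is P(z) = 1 - 1.042z + 0.772z^2.
Stationarity requires all roots to lie outside the unit circle, i.e. |z| > 1 for every root.
Set 1 + (-1.042) z + (0.772) z^2 = 0, i.e. a z^2 + b z + c = 0 with a = 0.772, b = -1.042, c = 1.
Discriminant D = b^2 - 4ac = (-1.042)^2 - 4*(0.772)*1 = 1.085764 - (3.088) = -2.002236.
D < 0, so the roots are the complex-conjugate pair z = (-b +/- i sqrt(-D)) / (2a) = 0.6749 +/- 0.9165i.
For a conjugate pair |z|^2 = z * conj(z) = (product of roots) = c/a = 1/(0.772) = 1.295337, so |z| = sqrt(1.295337) = 1.1381 for both roots.
Moduli of all roots: 1.1381, 1.1381.
All moduli strictly greater than 1? Yes.
Verdict: Stationary.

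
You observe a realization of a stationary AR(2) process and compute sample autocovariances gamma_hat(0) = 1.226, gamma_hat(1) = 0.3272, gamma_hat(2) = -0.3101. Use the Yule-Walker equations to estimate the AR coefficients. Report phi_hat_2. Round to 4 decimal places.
\hat\phi_{2} = -0.3490

The Yule-Walker equations for an AR(p) process read, in matrix form,
  Gamma_p phi = r_p,   with   (Gamma_p)_{ij} = gamma(|i - j|),
                       (r_p)_i = gamma(i),   i,j = 1..p.
Substitute the sample gammas (Toeplitz matrix and right-hand side of size 2):
  Gamma_p = [[1.226, 0.3272], [0.3272, 1.226]]
  r_p     = [0.3272, -0.3101]
Written out:
  1.226 phi_1 + 0.3272 phi_2 = 0.3272
  0.3272 phi_1 + 1.226 phi_2 = -0.3101
Solve by Cramer's rule:
  det = gamma(0)^2 - gamma(1)^2 = (1.226)^2 - (0.3272)^2 = 1.503076 - 0.10705984 = 1.39601616
  phi_hat_1 = [gamma(1) gamma(0) - gamma(1) gamma(2)] / det = [(0.3272)(1.226) - (0.3272)(-0.3101)] / 1.39601616 = 0.50261192 / 1.39601616 = 0.36
  phi_hat_2 = [gamma(0) gamma(2) - gamma(1)^2] / det = [(1.226)(-0.3101) - (0.3272)^2] / 1.39601616 = -0.48724244 / 1.39601616 = -0.349
So phi_hat = [0.3600, -0.3490].
Therefore phi_hat_2 = -0.3490.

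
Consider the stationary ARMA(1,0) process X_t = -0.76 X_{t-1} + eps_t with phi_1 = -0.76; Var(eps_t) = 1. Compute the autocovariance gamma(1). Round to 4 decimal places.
\gamma(1) = -1.7992

Multiply the model equation by X_{t-k} and take expectations. With theta_0 = psi_0 = 1 and psi_j the MA(infinity) weights, this gives
  gamma(k) - sum_i phi_i gamma(k-i) = c_k,
  c_k = sigma^2 * sum_{j=k..q} theta_j psi_{j-k}   (c_k = 0 for k > q),
using gamma(-m) = gamma(m).
Pure AR (q = 0): c_0 = sigma^2 = 1, c_k = 0 for k >= 1.
Equations for k = 0 and k = 1 (AR order 1):
  gamma(0) = phi_1 gamma(1) + c_0
  gamma(1) = phi_1 gamma(0) + c_1
Substituting the second into the first: gamma(0) (1 - phi_1^2) = c_0 + phi_1 c_1, so
  gamma(0) = c_0 / (1 - phi_1^2) = 1 / (1 - (-0.76)^2) = 1 / 0.4224 = 2.367424.
  gamma(1) = phi_1 gamma(0) = (-0.76)(2.367424) = -1.799242.
Therefore gamma(1) = -1.7992 (to 4 decimal places).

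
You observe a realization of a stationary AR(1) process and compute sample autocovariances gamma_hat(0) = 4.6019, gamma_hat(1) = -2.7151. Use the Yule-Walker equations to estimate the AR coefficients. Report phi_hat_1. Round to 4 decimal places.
\hat\phi_{1} = -0.5900

The Yule-Walker equations for an AR(p) process read, in matrix form,
  Gamma_p phi = r_p,   with   (Gamma_p)_{ij} = gamma(|i - j|),
                       (r_p)_i = gamma(i),   i,j = 1..p.
Substitute the sample gammas (Toeplitz matrix and right-hand side of size 1):
  Gamma_p = [[4.6019]]
  r_p     = [-2.7151]
With p = 1 this is the single equation gamma(0) phi_1 = gamma(1):
  phi_hat_1 = gamma(1) / gamma(0) = -2.7151 / 4.6019 = -0.5900.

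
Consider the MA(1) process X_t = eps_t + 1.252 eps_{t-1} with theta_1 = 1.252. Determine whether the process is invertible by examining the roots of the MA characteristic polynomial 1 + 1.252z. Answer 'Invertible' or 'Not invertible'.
\text{Not invertible}

The MA(q) characteristic polynomial is P(z) = 1 + 1.252z.
Invertibility requires all roots to lie outside the unit circle, i.e. |z| > 1 for every root.
This is linear in z: 1 + (1.252) z = 0  =>  z = -1/(1.252) = -0.798722,  |z| = 0.798722.
Moduli of all roots: 0.7987.
All moduli strictly greater than 1? No.
Verdict: Not invertible.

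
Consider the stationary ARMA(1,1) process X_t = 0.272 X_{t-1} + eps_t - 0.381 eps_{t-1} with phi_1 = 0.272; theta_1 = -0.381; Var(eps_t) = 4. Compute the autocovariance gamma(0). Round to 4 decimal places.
\gamma(0) = 4.0513

Multiply the model equation by X_{t-k} and take expectations. With theta_0 = psi_0 = 1 and psi_j the MA(infinity) weights, this gives
  gamma(k) - sum_i phi_i gamma(k-i) = c_k,
  c_k = sigma^2 * sum_{j=k..q} theta_j psi_{j-k}   (c_k = 0 for k > q),
using gamma(-m) = gamma(m).
psi-weights needed (psi_j = theta_j + sum_i phi_i psi_{j-i}):
  psi_1 = theta_1 + phi_1 = -0.381 + (0.272) = -0.109
Right-hand sides:
  c_0 = sigma^2 (1 + theta_1 psi_1) = 4 * (1 + (-0.381)(-0.109)) = 4 * 1.041529 = 4.166116
  c_1 = sigma^2 theta_1 = 4 * (-0.381) = -1.524
  c_2 = 0
Equations for k = 0 and k = 1 (AR order 1):
  gamma(0) = phi_1 gamma(1) + c_0
  gamma(1) = phi_1 gamma(0) + c_1
Substituting the second into the first: gamma(0) (1 - phi_1^2) = c_0 + phi_1 c_1, so
  gamma(0) = (c_0 + phi_1 c_1) / (1 - phi_1^2) = (4.166116 + (0.272)(-1.524)) / (1 - (0.272)^2) = 3.751588 / 0.926016 = 4.051321.
Therefore gamma(0) = 4.0513 (to 4 decimal places).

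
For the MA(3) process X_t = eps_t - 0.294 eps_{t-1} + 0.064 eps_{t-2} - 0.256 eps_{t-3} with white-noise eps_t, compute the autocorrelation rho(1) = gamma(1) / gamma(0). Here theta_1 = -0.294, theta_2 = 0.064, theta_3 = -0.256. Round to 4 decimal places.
\rho(1) = -0.2848

For an MA(q) process with theta_0 = 1, the autocovariance is
  gamma(k) = sigma^2 * sum_{i=0..q-k} theta_i * theta_{i+k},
and rho(k) = gamma(k) / gamma(0). Sigma^2 cancels.
  numerator   = (1)*(-0.294) + (-0.294)*(0.064) + (0.064)*(-0.256) = -0.3292.
  denominator = (1)^2 + (-0.294)^2 + (0.064)^2 + (-0.256)^2 = 1.156068.
  rho(1) = -0.3292 / 1.156068 = -0.2848.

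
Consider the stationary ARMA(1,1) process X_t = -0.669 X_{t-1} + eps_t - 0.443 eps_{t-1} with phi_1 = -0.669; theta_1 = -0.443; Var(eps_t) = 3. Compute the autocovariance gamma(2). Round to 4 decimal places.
\gamma(2) = 5.2372

Multiply the model equation by X_{t-k} and take expectations. With theta_0 = psi_0 = 1 and psi_j the MA(infinity) weights, this gives
  gamma(k) - sum_i phi_i gamma(k-i) = c_k,
  c_k = sigma^2 * sum_{j=k..q} theta_j psi_{j-k}   (c_k = 0 for k > q),
using gamma(-m) = gamma(m).
psi-weights needed (psi_j = theta_j + sum_i phi_i psi_{j-i}):
  psi_1 = theta_1 + phi_1 = -0.443 + (-0.669) = -1.112
Right-hand sides:
  c_0 = sigma^2 (1 + theta_1 psi_1) = 3 * (1 + (-0.443)(-1.112)) = 3 * 1.492616 = 4.477848
  c_1 = sigma^2 theta_1 = 3 * (-0.443) = -1.329
  c_2 = 0
Equations for k = 0 and k = 1 (AR order 1):
  gamma(0) = phi_1 gamma(1) + c_0
  gamma(1) = phi_1 gamma(0) + c_1
Substituting the second into the first: gamma(0) (1 - phi_1^2) = c_0 + phi_1 c_1, so
  gamma(0) = (c_0 + phi_1 c_1) / (1 - phi_1^2) = (4.477848 + (-0.669)(-1.329)) / (1 - (-0.669)^2) = 5.366949 / 0.552439 = 9.715007.
  gamma(1) = phi_1 gamma(0) + c_1 = (-0.669)(9.715007) + (-1.329) = -7.82834.
For k = 2 (> q): gamma(2) = phi_1 gamma(1) = (-0.669)(-7.82834) = 5.237159.
Therefore gamma(2) = 5.2372 (to 4 decimal places).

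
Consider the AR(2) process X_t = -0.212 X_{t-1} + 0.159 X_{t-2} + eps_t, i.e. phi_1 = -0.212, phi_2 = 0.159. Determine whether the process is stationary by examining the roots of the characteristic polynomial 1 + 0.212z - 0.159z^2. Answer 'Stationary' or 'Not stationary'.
\text{Stationary}

The AR(p) characteristic polynomial is P(z) = 1 + 0.212z - 0.159z^2.
Stationarity requires all roots to lie outside the unit circle, i.e. |z| > 1 for every root.
Set 1 + (0.212) z + (-0.159) z^2 = 0, i.e. a z^2 + b z + c = 0 with a = -0.159, b = 0.212, c = 1.
Discriminant D = b^2 - 4ac = (0.212)^2 - 4*(-0.159)*1 = 0.044944 - (-0.636) = 0.680944.
D >= 0, so the roots are real: z = (-b +/- sqrt(D)) / (2a) = (-0.212 +/- 0.825193) / (-0.318).
  z_1 = (-0.212 + 0.825193) / (-0.318) = -1.9283,   |z_1| = 1.9283.
  z_2 = (-0.212 - 0.825193) / (-0.318) = 3.2616,   |z_2| = 3.2616.
Moduli of all roots: 1.9283, 3.2616.
All moduli strictly greater than 1? Yes.
Verdict: Stationary.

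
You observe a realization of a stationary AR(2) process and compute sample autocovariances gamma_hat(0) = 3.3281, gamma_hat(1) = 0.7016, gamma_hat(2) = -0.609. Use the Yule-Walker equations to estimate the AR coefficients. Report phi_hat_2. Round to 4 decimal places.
\hat\phi_{2} = -0.2380

The Yule-Walker equations for an AR(p) process read, in matrix form,
  Gamma_p phi = r_p,   with   (Gamma_p)_{ij} = gamma(|i - j|),
                       (r_p)_i = gamma(i),   i,j = 1..p.
Substitute the sample gammas (Toeplitz matrix and right-hand side of size 2):
  Gamma_p = [[3.3281, 0.7016], [0.7016, 3.3281]]
  r_p     = [0.7016, -0.609]
Written out:
  3.3281 phi_1 + 0.7016 phi_2 = 0.7016
  0.7016 phi_1 + 3.3281 phi_2 = -0.609
Solve by Cramer's rule:
  det = gamma(0)^2 - gamma(1)^2 = (3.3281)^2 - (0.7016)^2 = 11.07624961 - 0.49224256 = 10.58400705
  phi_hat_1 = [gamma(1) gamma(0) - gamma(1) gamma(2)] / det = [(0.7016)(3.3281) - (0.7016)(-0.609)] / 10.58400705 = 2.76226936 / 10.58400705 = 0.261
  phi_hat_2 = [gamma(0) gamma(2) - gamma(1)^2] / det = [(3.3281)(-0.609) - (0.7016)^2] / 10.58400705 = -2.51905546 / 10.58400705 = -0.238
So phi_hat = [0.2610, -0.2380].
Therefore phi_hat_2 = -0.2380.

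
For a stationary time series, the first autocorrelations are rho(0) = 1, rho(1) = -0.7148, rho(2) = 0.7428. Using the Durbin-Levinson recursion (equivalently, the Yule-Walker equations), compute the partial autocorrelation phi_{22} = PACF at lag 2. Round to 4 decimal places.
\phi_{22} = 0.4741

The PACF at lag k is phi_{kk}, the last component of the solution
to the Yule-Walker system G_k phi = r_k where
  (G_k)_{ij} = rho(|i - j|), (r_k)_i = rho(i), i,j = 1..k.
Equivalently, Durbin-Levinson gives phi_{kk} iteratively:
  phi_{11} = rho(1)
  phi_{kk} = [rho(k) - sum_{j=1..k-1} phi_{k-1,j} rho(k-j)]
            / [1 - sum_{j=1..k-1} phi_{k-1,j} rho(j)],
  phi_{k,j} = phi_{k-1,j} - phi_{kk} phi_{k-1,k-j},  j = 1..k-1.
Step k = 1:
  phi_11 = rho(1) = -0.7148.
Step k = 2:
  phi_22 = [rho(2) - phi_11 rho(1)] / [1 - phi_11 rho(1)] = [0.7428 - (-0.7148)(-0.7148)] / [1 - (-0.7148)(-0.7148)]
         = 0.23186096 / 0.48906096 = 0.4741.
Therefore phi_{22} = 0.4741.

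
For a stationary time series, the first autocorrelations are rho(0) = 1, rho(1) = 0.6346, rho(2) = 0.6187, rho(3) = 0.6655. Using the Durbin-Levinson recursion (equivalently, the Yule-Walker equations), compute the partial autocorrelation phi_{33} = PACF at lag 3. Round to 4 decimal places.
\phi_{33} = 0.3570

The PACF at lag k is phi_{kk}, the last component of the solution
to the Yule-Walker system G_k phi = r_k where
  (G_k)_{ij} = rho(|i - j|), (r_k)_i = rho(i), i,j = 1..k.
Equivalently, Durbin-Levinson gives phi_{kk} iteratively:
  phi_{11} = rho(1)
  phi_{kk} = [rho(k) - sum_{j=1..k-1} phi_{k-1,j} rho(k-j)]
            / [1 - sum_{j=1..k-1} phi_{k-1,j} rho(j)],
  phi_{k,j} = phi_{k-1,j} - phi_{kk} phi_{k-1,k-j},  j = 1..k-1.
Step k = 1:
  phi_11 = rho(1) = 0.6346.
Step k = 2:
  phi_22 = [rho(2) - phi_11 rho(1)] / [1 - phi_11 rho(1)] = [0.6187 - (0.6346)(0.6346)] / [1 - (0.6346)(0.6346)]
         = 0.21598284 / 0.59728284 = 0.361609.
  Update: phi_21 = phi_11 - phi_22 phi_11 = 0.6346 - (0.361609)(0.6346) = 0.405123.
Step k = 3:
  phi_33 = [rho(3) - phi_21 rho(2) - phi_22 rho(1)] / [1 - phi_21 rho(1) - phi_22 rho(2)]
    numerator   = 0.6655 - (0.405123)(0.6187) - (0.361609)(0.6346) = 0.18537338
    denominator = 1 - (0.405123)(0.6346) - (0.361609)(0.6187) = 0.51918151
  phi_33 = 0.18537338 / 0.51918151 = 0.357.
Therefore phi_{33} = 0.3570.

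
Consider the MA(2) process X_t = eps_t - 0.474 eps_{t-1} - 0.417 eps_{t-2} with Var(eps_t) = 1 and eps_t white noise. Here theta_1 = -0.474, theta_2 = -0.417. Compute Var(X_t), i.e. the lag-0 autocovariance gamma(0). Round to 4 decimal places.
\gamma(0) = 1.3986

For an MA(q) process X_t = eps_t + sum_i theta_i eps_{t-i} with
Var(eps_t) = sigma^2, the variance is
  gamma(0) = sigma^2 * (1 + sum_i theta_i^2).
  sum_i theta_i^2 = (-0.474)^2 + (-0.417)^2 = 0.224676 + 0.173889 = 0.398565.
  gamma(0) = 1 * (1 + 0.398565) = 1 * 1.398565 = 1.398565, which rounds to 1.3986.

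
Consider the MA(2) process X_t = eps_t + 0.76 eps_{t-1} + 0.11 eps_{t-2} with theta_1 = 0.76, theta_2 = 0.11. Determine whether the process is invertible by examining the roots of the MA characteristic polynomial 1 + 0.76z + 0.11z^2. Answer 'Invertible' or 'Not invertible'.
\text{Invertible}

The MA(q) characteristic polynomial is P(z) = 1 + 0.76z + 0.11z^2.
Invertibility requires all roots to lie outside the unit circle, i.e. |z| > 1 for every root.
Set 1 + (0.76) z + (0.11) z^2 = 0, i.e. a z^2 + b z + c = 0 with a = 0.11, b = 0.76, c = 1.
Discriminant D = b^2 - 4ac = (0.76)^2 - 4*(0.11)*1 = 0.5776 - (0.44) = 0.1376.
D >= 0, so the roots are real: z = (-b +/- sqrt(D)) / (2a) = (-0.76 +/- 0.370945) / (0.22).
  z_1 = (-0.76 + 0.370945) / (0.22) = -1.7684,   |z_1| = 1.7684.
  z_2 = (-0.76 - 0.370945) / (0.22) = -5.1407,   |z_2| = 5.1407.
Moduli of all roots: 1.7684, 5.1407.
All moduli strictly greater than 1? Yes.
Verdict: Invertible.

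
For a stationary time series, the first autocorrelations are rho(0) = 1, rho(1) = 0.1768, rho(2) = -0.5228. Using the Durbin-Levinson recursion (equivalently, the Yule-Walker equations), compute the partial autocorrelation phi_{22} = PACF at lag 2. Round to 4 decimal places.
\phi_{22} = -0.5719

The PACF at lag k is phi_{kk}, the last component of the solution
to the Yule-Walker system G_k phi = r_k where
  (G_k)_{ij} = rho(|i - j|), (r_k)_i = rho(i), i,j = 1..k.
Equivalently, Durbin-Levinson gives phi_{kk} iteratively:
  phi_{11} = rho(1)
  phi_{kk} = [rho(k) - sum_{j=1..k-1} phi_{k-1,j} rho(k-j)]
            / [1 - sum_{j=1..k-1} phi_{k-1,j} rho(j)],
  phi_{k,j} = phi_{k-1,j} - phi_{kk} phi_{k-1,k-j},  j = 1..k-1.
Step k = 1:
  phi_11 = rho(1) = 0.1768.
Step k = 2:
  phi_22 = [rho(2) - phi_11 rho(1)] / [1 - phi_11 rho(1)] = [-0.5228 - (0.1768)(0.1768)] / [1 - (0.1768)(0.1768)]
         = -0.55405824 / 0.96874176 = -0.5719.
Therefore phi_{22} = -0.5719.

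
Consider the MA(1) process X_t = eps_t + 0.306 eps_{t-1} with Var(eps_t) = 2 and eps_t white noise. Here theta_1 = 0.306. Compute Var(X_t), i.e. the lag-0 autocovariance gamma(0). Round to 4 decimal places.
\gamma(0) = 2.1873

For an MA(q) process X_t = eps_t + sum_i theta_i eps_{t-i} with
Var(eps_t) = sigma^2, the variance is
  gamma(0) = sigma^2 * (1 + sum_i theta_i^2).
  sum_i theta_i^2 = (0.306)^2 = 0.093636.
  gamma(0) = 2 * (1 + 0.093636) = 2 * 1.093636 = 2.187272, which rounds to 2.1873.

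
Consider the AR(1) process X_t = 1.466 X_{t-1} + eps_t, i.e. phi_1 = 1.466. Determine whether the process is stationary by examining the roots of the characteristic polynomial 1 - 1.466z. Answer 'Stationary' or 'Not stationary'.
\text{Not stationary}

The AR(p) characteristic polynomial is P(z) = 1 - 1.466z.
Stationarity requires all roots to lie outside the unit circle, i.e. |z| > 1 for every root.
This is linear in z: 1 + (-1.466) z = 0  =>  z = -1/(-1.466) = 0.682128,  |z| = 0.682128.
Moduli of all roots: 0.6821.
All moduli strictly greater than 1? No.
Verdict: Not stationary.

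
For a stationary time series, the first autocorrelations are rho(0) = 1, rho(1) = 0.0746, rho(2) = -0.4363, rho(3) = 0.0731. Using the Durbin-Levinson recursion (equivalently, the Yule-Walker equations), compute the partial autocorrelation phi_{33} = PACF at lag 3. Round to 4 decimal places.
\phi_{33} = 0.1920

The PACF at lag k is phi_{kk}, the last component of the solution
to the Yule-Walker system G_k phi = r_k where
  (G_k)_{ij} = rho(|i - j|), (r_k)_i = rho(i), i,j = 1..k.
Equivalently, Durbin-Levinson gives phi_{kk} iteratively:
  phi_{11} = rho(1)
  phi_{kk} = [rho(k) - sum_{j=1..k-1} phi_{k-1,j} rho(k-j)]
            / [1 - sum_{j=1..k-1} phi_{k-1,j} rho(j)],
  phi_{k,j} = phi_{k-1,j} - phi_{kk} phi_{k-1,k-j},  j = 1..k-1.
Step k = 1:
  phi_11 = rho(1) = 0.0746.
Step k = 2:
  phi_22 = [rho(2) - phi_11 rho(1)] / [1 - phi_11 rho(1)] = [-0.4363 - (0.0746)(0.0746)] / [1 - (0.0746)(0.0746)]
         = -0.44186516 / 0.99443484 = -0.444338.
  Update: phi_21 = phi_11 - phi_22 phi_11 = 0.0746 - (-0.444338)(0.0746) = 0.107748.
Step k = 3:
  phi_33 = [rho(3) - phi_21 rho(2) - phi_22 rho(1)] / [1 - phi_21 rho(1) - phi_22 rho(2)]
    numerator   = 0.0731 - (0.107748)(-0.4363) - (-0.444338)(0.0746) = 0.1532579
    denominator = 1 - (0.107748)(0.0746) - (-0.444338)(-0.4363) = 0.79809737
  phi_33 = 0.1532579 / 0.79809737 = 0.192.
Therefore phi_{33} = 0.1920.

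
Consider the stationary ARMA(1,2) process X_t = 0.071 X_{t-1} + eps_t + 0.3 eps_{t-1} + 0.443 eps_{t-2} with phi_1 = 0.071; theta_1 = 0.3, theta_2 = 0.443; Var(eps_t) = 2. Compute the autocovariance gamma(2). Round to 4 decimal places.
\gamma(2) = 0.9656

Multiply the model equation by X_{t-k} and take expectations. With theta_0 = psi_0 = 1 and psi_j the MA(infinity) weights, this gives
  gamma(k) - sum_i phi_i gamma(k-i) = c_k,
  c_k = sigma^2 * sum_{j=k..q} theta_j psi_{j-k}   (c_k = 0 for k > q),
using gamma(-m) = gamma(m).
psi-weights needed (psi_j = theta_j + sum_i phi_i psi_{j-i}):
  psi_1 = theta_1 + phi_1 = 0.3 + (0.071) = 0.371
  psi_2 = theta_2 + phi_1 psi_1 = 0.443 + (0.071)(0.371) = 0.469341
Right-hand sides:
  c_0 = sigma^2 (1 + theta_1 psi_1 + theta_2 psi_2) = 2 * (1 + (0.3)(0.371) + (0.443)(0.469341)) = 2 * 1.319218 = 2.638436
  c_1 = sigma^2 (theta_1 + theta_2 psi_1) = 2 * (0.3 + (0.443)(0.371)) = 0.928706
  c_2 = sigma^2 theta_2 = 2 * (0.443) = 0.886
Equations for k = 0 and k = 1 (AR order 1):
  gamma(0) = phi_1 gamma(1) + c_0
  gamma(1) = phi_1 gamma(0) + c_1
Substituting the second into the first: gamma(0) (1 - phi_1^2) = c_0 + phi_1 c_1, so
  gamma(0) = (c_0 + phi_1 c_1) / (1 - phi_1^2) = (2.638436 + (0.071)(0.928706)) / (1 - (0.071)^2) = 2.704374 / 0.994959 = 2.718076.
  gamma(1) = phi_1 gamma(0) + c_1 = (0.071)(2.718076) + (0.928706) = 1.121689.
For k = 2: gamma(2) = phi_1 gamma(1) + c_2
  = (0.071)(1.121689) + (0.886) = 0.96564.
Therefore gamma(2) = 0.9656 (to 4 decimal places).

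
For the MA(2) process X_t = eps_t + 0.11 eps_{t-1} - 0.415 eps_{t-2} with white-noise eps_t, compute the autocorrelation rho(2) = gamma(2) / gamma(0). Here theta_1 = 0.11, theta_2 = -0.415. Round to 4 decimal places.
\rho(2) = -0.3504

For an MA(q) process with theta_0 = 1, the autocovariance is
  gamma(k) = sigma^2 * sum_{i=0..q-k} theta_i * theta_{i+k},
and rho(k) = gamma(k) / gamma(0). Sigma^2 cancels.
  numerator   = (1)*(-0.415) = -0.415.
  denominator = (1)^2 + (0.11)^2 + (-0.415)^2 = 1.184325.
  rho(2) = -0.415 / 1.184325 = -0.3504.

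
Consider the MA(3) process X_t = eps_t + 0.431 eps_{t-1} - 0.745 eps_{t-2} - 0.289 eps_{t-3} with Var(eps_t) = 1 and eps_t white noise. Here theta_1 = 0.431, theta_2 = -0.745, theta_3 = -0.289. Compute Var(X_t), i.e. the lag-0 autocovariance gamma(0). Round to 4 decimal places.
\gamma(0) = 1.8243

For an MA(q) process X_t = eps_t + sum_i theta_i eps_{t-i} with
Var(eps_t) = sigma^2, the variance is
  gamma(0) = sigma^2 * (1 + sum_i theta_i^2).
  sum_i theta_i^2 = (0.431)^2 + (-0.745)^2 + (-0.289)^2 = 0.185761 + 0.555025 + 0.083521 = 0.824307.
  gamma(0) = 1 * (1 + 0.824307) = 1 * 1.824307 = 1.824307, which rounds to 1.8243.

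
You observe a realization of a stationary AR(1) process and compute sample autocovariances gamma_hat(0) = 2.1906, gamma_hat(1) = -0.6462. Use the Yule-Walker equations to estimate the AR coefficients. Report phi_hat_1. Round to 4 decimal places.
\hat\phi_{1} = -0.2950

The Yule-Walker equations for an AR(p) process read, in matrix form,
  Gamma_p phi = r_p,   with   (Gamma_p)_{ij} = gamma(|i - j|),
                       (r_p)_i = gamma(i),   i,j = 1..p.
Substitute the sample gammas (Toeplitz matrix and right-hand side of size 1):
  Gamma_p = [[2.1906]]
  r_p     = [-0.6462]
With p = 1 this is the single equation gamma(0) phi_1 = gamma(1):
  phi_hat_1 = gamma(1) / gamma(0) = -0.6462 / 2.1906 = -0.2950.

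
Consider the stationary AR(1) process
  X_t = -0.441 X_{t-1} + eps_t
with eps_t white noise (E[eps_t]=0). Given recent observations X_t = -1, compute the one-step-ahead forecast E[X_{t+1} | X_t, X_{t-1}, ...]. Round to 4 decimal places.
E[X_{t+1} \mid \mathcal F_t] = 0.4410

For an AR(p) model X_t = c + sum_i phi_i X_{t-i} + eps_t, the
one-step-ahead conditional mean is
  E[X_{t+1} | X_t, ...] = c + sum_i phi_i X_{t+1-i}.
Substitute known values:
  E[X_{t+1} | ...] = (-0.441) * (-1)
                   = 0.4410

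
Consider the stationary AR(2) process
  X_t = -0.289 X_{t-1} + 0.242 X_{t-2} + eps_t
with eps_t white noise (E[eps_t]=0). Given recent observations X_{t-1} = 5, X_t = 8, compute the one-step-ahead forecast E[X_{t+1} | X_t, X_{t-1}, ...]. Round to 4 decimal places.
E[X_{t+1} \mid \mathcal F_t] = -1.1020

For an AR(p) model X_t = c + sum_i phi_i X_{t-i} + eps_t, the
one-step-ahead conditional mean is
  E[X_{t+1} | X_t, ...] = c + sum_i phi_i X_{t+1-i}.
Substitute known values:
  E[X_{t+1} | ...] = (-0.289) * (8) + (0.242) * (5)
                   = -1.1020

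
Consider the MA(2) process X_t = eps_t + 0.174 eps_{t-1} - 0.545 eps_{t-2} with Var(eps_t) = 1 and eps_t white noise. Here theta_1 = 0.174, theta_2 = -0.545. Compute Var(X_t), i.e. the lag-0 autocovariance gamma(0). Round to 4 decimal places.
\gamma(0) = 1.3273

For an MA(q) process X_t = eps_t + sum_i theta_i eps_{t-i} with
Var(eps_t) = sigma^2, the variance is
  gamma(0) = sigma^2 * (1 + sum_i theta_i^2).
  sum_i theta_i^2 = (0.174)^2 + (-0.545)^2 = 0.030276 + 0.297025 = 0.327301.
  gamma(0) = 1 * (1 + 0.327301) = 1 * 1.327301 = 1.327301, which rounds to 1.3273.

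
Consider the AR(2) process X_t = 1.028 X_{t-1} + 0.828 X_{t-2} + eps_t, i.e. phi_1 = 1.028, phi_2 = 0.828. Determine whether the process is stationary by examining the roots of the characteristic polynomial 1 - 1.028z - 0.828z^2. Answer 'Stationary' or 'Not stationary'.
\text{Not stationary}

The AR(p) characteristic polynomial is P(z) = 1 - 1.028z - 0.828z^2.
Stationarity requires all roots to lie outside the unit circle, i.e. |z| > 1 for every root.
Set 1 + (-1.028) z + (-0.828) z^2 = 0, i.e. a z^2 + b z + c = 0 with a = -0.828, b = -1.028, c = 1.
Discriminant D = b^2 - 4ac = (-1.028)^2 - 4*(-0.828)*1 = 1.056784 - (-3.312) = 4.368784.
D >= 0, so the roots are real: z = (-b +/- sqrt(D)) / (2a) = (1.028 +/- 2.090164) / (-1.656).
  z_1 = (1.028 + 2.090164) / (-1.656) = -1.8829,   |z_1| = 1.8829.
  z_2 = (1.028 - 2.090164) / (-1.656) = 0.6414,   |z_2| = 0.6414.
Moduli of all roots: 1.8829, 0.6414.
All moduli strictly greater than 1? No.
Verdict: Not stationary.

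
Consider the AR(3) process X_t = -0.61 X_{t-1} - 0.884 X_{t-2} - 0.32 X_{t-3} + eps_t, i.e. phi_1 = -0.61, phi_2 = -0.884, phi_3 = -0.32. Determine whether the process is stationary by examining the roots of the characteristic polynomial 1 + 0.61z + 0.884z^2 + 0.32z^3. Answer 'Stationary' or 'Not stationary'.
\text{Stationary}

The AR(p) characteristic polynomial is P(z) = 1 + 0.61z + 0.884z^2 + 0.32z^3.
Stationarity requires all roots to lie outside the unit circle, i.e. |z| > 1 for every root.
Degree 3: look for a simple real root z0 first, then factor out (1 - z/z0) and solve the remaining quadratic.
Testing z0 = -2.5: P(-2.5) = 1 + (0.61)(-2.5) + (0.884)(-2.5)^2 + (0.32)(-2.5)^3
  = 1 + (-1.525) + (5.525) + (-5) = 0.  So z_0 = -2.5 is a root, |z_0| = 2.5.
Divide out the factor (1 + 0.4 z) = (1 - z/z0) (since 1/z0 = -0.4):
  P(z) = (1 + 0.4 z)(1 + (0.21) z + (0.8) z^2)
  [check: z-coef 0.21 - (-0.4) = 0.61; z^2-coef 0.8 - (-0.4)(0.21) = 0.884; z^3-coef -(-0.4)(0.8) = 0.32.]
Remaining roots from the quadratic factor 1 + (0.21) z + (0.8) z^2:
  Set 1 + (0.21) z + (0.8) z^2 = 0, i.e. a z^2 + b z + c = 0 with a = 0.8, b = 0.21, c = 1.
  Discriminant D = b^2 - 4ac = (0.21)^2 - 4*(0.8)*1 = 0.0441 - (3.2) = -3.1559.
  D < 0, so the roots are the complex-conjugate pair z = (-b +/- i sqrt(-D)) / (2a) = -0.1312 +/- 1.1103i.
  For a conjugate pair |z|^2 = z * conj(z) = (product of roots) = c/a = 1/(0.8) = 1.25, so |z| = sqrt(1.25) = 1.118 for both roots.
Moduli of all roots: 2.5000, 1.1180, 1.1180.
All moduli strictly greater than 1? Yes.
Verdict: Stationary.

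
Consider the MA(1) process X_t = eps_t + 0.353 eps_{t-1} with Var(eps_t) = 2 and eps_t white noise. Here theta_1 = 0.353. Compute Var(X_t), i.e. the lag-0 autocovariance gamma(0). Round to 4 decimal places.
\gamma(0) = 2.2492

For an MA(q) process X_t = eps_t + sum_i theta_i eps_{t-i} with
Var(eps_t) = sigma^2, the variance is
  gamma(0) = sigma^2 * (1 + sum_i theta_i^2).
  sum_i theta_i^2 = (0.353)^2 = 0.124609.
  gamma(0) = 2 * (1 + 0.124609) = 2 * 1.124609 = 2.249218, which rounds to 2.2492.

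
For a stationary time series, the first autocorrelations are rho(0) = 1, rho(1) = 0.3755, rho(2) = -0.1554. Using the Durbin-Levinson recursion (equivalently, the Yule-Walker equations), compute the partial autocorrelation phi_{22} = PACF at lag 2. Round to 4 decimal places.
\phi_{22} = -0.3451

The PACF at lag k is phi_{kk}, the last component of the solution
to the Yule-Walker system G_k phi = r_k where
  (G_k)_{ij} = rho(|i - j|), (r_k)_i = rho(i), i,j = 1..k.
Equivalently, Durbin-Levinson gives phi_{kk} iteratively:
  phi_{11} = rho(1)
  phi_{kk} = [rho(k) - sum_{j=1..k-1} phi_{k-1,j} rho(k-j)]
            / [1 - sum_{j=1..k-1} phi_{k-1,j} rho(j)],
  phi_{k,j} = phi_{k-1,j} - phi_{kk} phi_{k-1,k-j},  j = 1..k-1.
Step k = 1:
  phi_11 = rho(1) = 0.3755.
Step k = 2:
  phi_22 = [rho(2) - phi_11 rho(1)] / [1 - phi_11 rho(1)] = [-0.1554 - (0.3755)(0.3755)] / [1 - (0.3755)(0.3755)]
         = -0.29640025 / 0.85899975 = -0.3451.
Therefore phi_{22} = -0.3451.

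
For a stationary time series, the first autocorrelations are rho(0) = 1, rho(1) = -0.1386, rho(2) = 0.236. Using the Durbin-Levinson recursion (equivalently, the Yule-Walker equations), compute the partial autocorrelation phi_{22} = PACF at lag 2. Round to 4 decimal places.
\phi_{22} = 0.2210

The PACF at lag k is phi_{kk}, the last component of the solution
to the Yule-Walker system G_k phi = r_k where
  (G_k)_{ij} = rho(|i - j|), (r_k)_i = rho(i), i,j = 1..k.
Equivalently, Durbin-Levinson gives phi_{kk} iteratively:
  phi_{11} = rho(1)
  phi_{kk} = [rho(k) - sum_{j=1..k-1} phi_{k-1,j} rho(k-j)]
            / [1 - sum_{j=1..k-1} phi_{k-1,j} rho(j)],
  phi_{k,j} = phi_{k-1,j} - phi_{kk} phi_{k-1,k-j},  j = 1..k-1.
Step k = 1:
  phi_11 = rho(1) = -0.1386.
Step k = 2:
  phi_22 = [rho(2) - phi_11 rho(1)] / [1 - phi_11 rho(1)] = [0.236 - (-0.1386)(-0.1386)] / [1 - (-0.1386)(-0.1386)]
         = 0.21679004 / 0.98079004 = 0.221.
Therefore phi_{22} = 0.2210.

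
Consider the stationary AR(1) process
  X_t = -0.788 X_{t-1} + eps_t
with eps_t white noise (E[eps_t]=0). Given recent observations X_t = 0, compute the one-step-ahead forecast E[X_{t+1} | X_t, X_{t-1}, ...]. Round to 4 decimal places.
E[X_{t+1} \mid \mathcal F_t] = 0.0000

For an AR(p) model X_t = c + sum_i phi_i X_{t-i} + eps_t, the
one-step-ahead conditional mean is
  E[X_{t+1} | X_t, ...] = c + sum_i phi_i X_{t+1-i}.
Substitute known values:
  E[X_{t+1} | ...] = (-0.788) * (0)
                   = 0.0000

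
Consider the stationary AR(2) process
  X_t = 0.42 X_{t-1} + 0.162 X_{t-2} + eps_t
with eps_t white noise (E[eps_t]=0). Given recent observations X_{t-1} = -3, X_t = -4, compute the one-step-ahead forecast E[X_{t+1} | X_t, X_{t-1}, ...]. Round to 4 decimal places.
E[X_{t+1} \mid \mathcal F_t] = -2.1660

For an AR(p) model X_t = c + sum_i phi_i X_{t-i} + eps_t, the
one-step-ahead conditional mean is
  E[X_{t+1} | X_t, ...] = c + sum_i phi_i X_{t+1-i}.
Substitute known values:
  E[X_{t+1} | ...] = (0.42) * (-4) + (0.162) * (-3)
                   = -2.1660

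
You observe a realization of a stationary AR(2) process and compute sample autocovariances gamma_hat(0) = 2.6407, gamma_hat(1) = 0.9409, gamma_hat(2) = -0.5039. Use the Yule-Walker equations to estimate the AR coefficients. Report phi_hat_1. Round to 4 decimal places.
\hat\phi_{1} = 0.4860

The Yule-Walker equations for an AR(p) process read, in matrix form,
  Gamma_p phi = r_p,   with   (Gamma_p)_{ij} = gamma(|i - j|),
                       (r_p)_i = gamma(i),   i,j = 1..p.
Substitute the sample gammas (Toeplitz matrix and right-hand side of size 2):
  Gamma_p = [[2.6407, 0.9409], [0.9409, 2.6407]]
  r_p     = [0.9409, -0.5039]
Written out:
  2.6407 phi_1 + 0.9409 phi_2 = 0.9409
  0.9409 phi_1 + 2.6407 phi_2 = -0.5039
Solve by Cramer's rule:
  det = gamma(0)^2 - gamma(1)^2 = (2.6407)^2 - (0.9409)^2 = 6.97329649 - 0.88529281 = 6.08800368
  phi_hat_1 = [gamma(1) gamma(0) - gamma(1) gamma(2)] / det = [(0.9409)(2.6407) - (0.9409)(-0.5039)] / 6.08800368 = 2.95875414 / 6.08800368 = 0.486
  phi_hat_2 = [gamma(0) gamma(2) - gamma(1)^2] / det = [(2.6407)(-0.5039) - (0.9409)^2] / 6.08800368 = -2.21594154 / 6.08800368 = -0.364
So phi_hat = [0.4860, -0.3640].
Therefore phi_hat_1 = 0.4860.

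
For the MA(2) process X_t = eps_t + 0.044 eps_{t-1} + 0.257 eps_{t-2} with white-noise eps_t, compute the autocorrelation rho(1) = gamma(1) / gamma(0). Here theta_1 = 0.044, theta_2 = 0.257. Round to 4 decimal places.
\rho(1) = 0.0518

For an MA(q) process with theta_0 = 1, the autocovariance is
  gamma(k) = sigma^2 * sum_{i=0..q-k} theta_i * theta_{i+k},
and rho(k) = gamma(k) / gamma(0). Sigma^2 cancels.
  numerator   = (1)*(0.044) + (0.044)*(0.257) = 0.055308.
  denominator = (1)^2 + (0.044)^2 + (0.257)^2 = 1.067985.
  rho(1) = 0.055308 / 1.067985 = 0.0518.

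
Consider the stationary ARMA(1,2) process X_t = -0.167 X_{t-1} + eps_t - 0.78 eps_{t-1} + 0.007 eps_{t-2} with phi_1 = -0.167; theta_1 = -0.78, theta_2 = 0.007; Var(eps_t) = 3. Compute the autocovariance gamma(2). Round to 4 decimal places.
\gamma(2) = 0.5761

Multiply the model equation by X_{t-k} and take expectations. With theta_0 = psi_0 = 1 and psi_j the MA(infinity) weights, this gives
  gamma(k) - sum_i phi_i gamma(k-i) = c_k,
  c_k = sigma^2 * sum_{j=k..q} theta_j psi_{j-k}   (c_k = 0 for k > q),
using gamma(-m) = gamma(m).
psi-weights needed (psi_j = theta_j + sum_i phi_i psi_{j-i}):
  psi_1 = theta_1 + phi_1 = -0.78 + (-0.167) = -0.947
  psi_2 = theta_2 + phi_1 psi_1 = 0.007 + (-0.167)(-0.947) = 0.165149
Right-hand sides:
  c_0 = sigma^2 (1 + theta_1 psi_1 + theta_2 psi_2) = 3 * (1 + (-0.78)(-0.947) + (0.007)(0.165149)) = 3 * 1.739816 = 5.219448
  c_1 = sigma^2 (theta_1 + theta_2 psi_1) = 3 * (-0.78 + (0.007)(-0.947)) = -2.359887
  c_2 = sigma^2 theta_2 = 3 * (0.007) = 0.021
Equations for k = 0 and k = 1 (AR order 1):
  gamma(0) = phi_1 gamma(1) + c_0
  gamma(1) = phi_1 gamma(0) + c_1
Substituting the second into the first: gamma(0) (1 - phi_1^2) = c_0 + phi_1 c_1, so
  gamma(0) = (c_0 + phi_1 c_1) / (1 - phi_1^2) = (5.219448 + (-0.167)(-2.359887)) / (1 - (-0.167)^2) = 5.613549 / 0.972111 = 5.774597.
  gamma(1) = phi_1 gamma(0) + c_1 = (-0.167)(5.774597) + (-2.359887) = -3.324245.
For k = 2: gamma(2) = phi_1 gamma(1) + c_2
  = (-0.167)(-3.324245) + (0.021) = 0.576149.
Therefore gamma(2) = 0.5761 (to 4 decimal places).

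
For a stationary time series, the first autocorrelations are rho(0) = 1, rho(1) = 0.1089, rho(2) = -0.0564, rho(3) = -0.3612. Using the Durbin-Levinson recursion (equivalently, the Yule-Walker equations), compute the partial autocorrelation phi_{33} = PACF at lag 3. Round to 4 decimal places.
\phi_{33} = -0.3530

The PACF at lag k is phi_{kk}, the last component of the solution
to the Yule-Walker system G_k phi = r_k where
  (G_k)_{ij} = rho(|i - j|), (r_k)_i = rho(i), i,j = 1..k.
Equivalently, Durbin-Levinson gives phi_{kk} iteratively:
  phi_{11} = rho(1)
  phi_{kk} = [rho(k) - sum_{j=1..k-1} phi_{k-1,j} rho(k-j)]
            / [1 - sum_{j=1..k-1} phi_{k-1,j} rho(j)],
  phi_{k,j} = phi_{k-1,j} - phi_{kk} phi_{k-1,k-j},  j = 1..k-1.
Step k = 1:
  phi_11 = rho(1) = 0.1089.
Step k = 2:
  phi_22 = [rho(2) - phi_11 rho(1)] / [1 - phi_11 rho(1)] = [-0.0564 - (0.1089)(0.1089)] / [1 - (0.1089)(0.1089)]
         = -0.06825921 / 0.98814079 = -0.069078.
  Update: phi_21 = phi_11 - phi_22 phi_11 = 0.1089 - (-0.069078)(0.1089) = 0.116423.
Step k = 3:
  phi_33 = [rho(3) - phi_21 rho(2) - phi_22 rho(1)] / [1 - phi_21 rho(1) - phi_22 rho(2)]
    numerator   = -0.3612 - (0.116423)(-0.0564) - (-0.069078)(0.1089) = -0.34711112
    denominator = 1 - (0.116423)(0.1089) - (-0.069078)(-0.0564) = 0.98342555
  phi_33 = -0.34711112 / 0.98342555 = -0.353.
Therefore phi_{33} = -0.3530.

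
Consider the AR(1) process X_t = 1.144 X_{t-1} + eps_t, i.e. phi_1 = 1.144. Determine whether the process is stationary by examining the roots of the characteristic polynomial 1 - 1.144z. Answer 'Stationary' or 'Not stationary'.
\text{Not stationary}

The AR(p) characteristic polynomial is P(z) = 1 - 1.144z.
Stationarity requires all roots to lie outside the unit circle, i.e. |z| > 1 for every root.
This is linear in z: 1 + (-1.144) z = 0  =>  z = -1/(-1.144) = 0.874126,  |z| = 0.874126.
Moduli of all roots: 0.8741.
All moduli strictly greater than 1? No.
Verdict: Not stationary.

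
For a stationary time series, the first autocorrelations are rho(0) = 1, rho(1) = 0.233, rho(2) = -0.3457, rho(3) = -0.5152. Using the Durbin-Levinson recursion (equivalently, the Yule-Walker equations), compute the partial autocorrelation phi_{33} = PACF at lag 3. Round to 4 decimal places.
\phi_{33} = -0.3890

The PACF at lag k is phi_{kk}, the last component of the solution
to the Yule-Walker system G_k phi = r_k where
  (G_k)_{ij} = rho(|i - j|), (r_k)_i = rho(i), i,j = 1..k.
Equivalently, Durbin-Levinson gives phi_{kk} iteratively:
  phi_{11} = rho(1)
  phi_{kk} = [rho(k) - sum_{j=1..k-1} phi_{k-1,j} rho(k-j)]
            / [1 - sum_{j=1..k-1} phi_{k-1,j} rho(j)],
  phi_{k,j} = phi_{k-1,j} - phi_{kk} phi_{k-1,k-j},  j = 1..k-1.
Step k = 1:
  phi_11 = rho(1) = 0.233.
Step k = 2:
  phi_22 = [rho(2) - phi_11 rho(1)] / [1 - phi_11 rho(1)] = [-0.3457 - (0.233)(0.233)] / [1 - (0.233)(0.233)]
         = -0.399989 / 0.945711 = -0.422951.
  Update: phi_21 = phi_11 - phi_22 phi_11 = 0.233 - (-0.422951)(0.233) = 0.331547.
Step k = 3:
  phi_33 = [rho(3) - phi_21 rho(2) - phi_22 rho(1)] / [1 - phi_21 rho(1) - phi_22 rho(2)]
    numerator   = -0.5152 - (0.331547)(-0.3457) - (-0.422951)(0.233) = -0.30203655
    denominator = 1 - (0.331547)(0.233) - (-0.422951)(-0.3457) = 0.77653543
  phi_33 = -0.30203655 / 0.77653543 = -0.389.
Therefore phi_{33} = -0.3890.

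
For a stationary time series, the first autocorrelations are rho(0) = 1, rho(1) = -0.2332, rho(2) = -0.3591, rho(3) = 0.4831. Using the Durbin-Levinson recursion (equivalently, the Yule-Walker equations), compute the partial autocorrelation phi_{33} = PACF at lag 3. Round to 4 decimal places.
\phi_{33} = 0.3410

The PACF at lag k is phi_{kk}, the last component of the solution
to the Yule-Walker system G_k phi = r_k where
  (G_k)_{ij} = rho(|i - j|), (r_k)_i = rho(i), i,j = 1..k.
Equivalently, Durbin-Levinson gives phi_{kk} iteratively:
  phi_{11} = rho(1)
  phi_{kk} = [rho(k) - sum_{j=1..k-1} phi_{k-1,j} rho(k-j)]
            / [1 - sum_{j=1..k-1} phi_{k-1,j} rho(j)],
  phi_{k,j} = phi_{k-1,j} - phi_{kk} phi_{k-1,k-j},  j = 1..k-1.
Step k = 1:
  phi_11 = rho(1) = -0.2332.
Step k = 2:
  phi_22 = [rho(2) - phi_11 rho(1)] / [1 - phi_11 rho(1)] = [-0.3591 - (-0.2332)(-0.2332)] / [1 - (-0.2332)(-0.2332)]
         = -0.41348224 / 0.94561776 = -0.437261.
  Update: phi_21 = phi_11 - phi_22 phi_11 = -0.2332 - (-0.437261)(-0.2332) = -0.335169.
Step k = 3:
  phi_33 = [rho(3) - phi_21 rho(2) - phi_22 rho(1)] / [1 - phi_21 rho(1) - phi_22 rho(2)]
    numerator   = 0.4831 - (-0.335169)(-0.3591) - (-0.437261)(-0.2332) = 0.26077129
    denominator = 1 - (-0.335169)(-0.2332) - (-0.437261)(-0.3591) = 0.7648179
  phi_33 = 0.26077129 / 0.7648179 = 0.341.
Therefore phi_{33} = 0.3410.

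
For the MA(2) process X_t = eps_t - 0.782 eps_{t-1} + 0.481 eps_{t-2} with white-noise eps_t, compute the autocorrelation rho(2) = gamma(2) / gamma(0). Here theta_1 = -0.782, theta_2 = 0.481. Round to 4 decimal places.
\rho(2) = 0.2610

For an MA(q) process with theta_0 = 1, the autocovariance is
  gamma(k) = sigma^2 * sum_{i=0..q-k} theta_i * theta_{i+k},
and rho(k) = gamma(k) / gamma(0). Sigma^2 cancels.
  numerator   = (1)*(0.481) = 0.481.
  denominator = (1)^2 + (-0.782)^2 + (0.481)^2 = 1.842885.
  rho(2) = 0.481 / 1.842885 = 0.2610.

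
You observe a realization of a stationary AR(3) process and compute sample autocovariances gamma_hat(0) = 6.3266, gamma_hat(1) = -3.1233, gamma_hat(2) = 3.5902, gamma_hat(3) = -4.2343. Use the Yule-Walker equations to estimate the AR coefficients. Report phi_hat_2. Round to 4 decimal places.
\hat\phi_{2} = 0.2920

The Yule-Walker equations for an AR(p) process read, in matrix form,
  Gamma_p phi = r_p,   with   (Gamma_p)_{ij} = gamma(|i - j|),
                       (r_p)_i = gamma(i),   i,j = 1..p.
Substitute the sample gammas (Toeplitz matrix and right-hand side of size 3):
  Gamma_p = [[6.3266, -3.1233, 3.5902], [-3.1233, 6.3266, -3.1233], [3.5902, -3.1233, 6.3266]]
  r_p     = [-3.1233, 3.5902, -4.2343]
Written out (R1..R3):
  (R1) 6.3266 phi_1 - 3.1233 phi_2 + 3.5902 phi_3 = -3.1233
  (R2) -3.1233 phi_1 + 6.3266 phi_2 - 3.1233 phi_3 = 3.5902
  (R3) 3.5902 phi_1 - 3.1233 phi_2 + 6.3266 phi_3 = -4.2343
Gaussian elimination:
  R2 <- R2 - (-3.1233/6.3266) R1 = R2 - (-0.493677) R1:  4.784697 phi_2 - 1.350899 phi_3 = 2.048297
  R3 <- R3 - (3.5902/6.3266) R1 = R3 - (0.567477) R1:  -1.350899 phi_2 + 4.289244 phi_3 = -2.461899
  R3 <- R3 - (-1.350899/4.784697) R2 = R3 - (-0.282337) R2:  3.907835 phi_3 = -1.883588
Back-substitution:
  phi_hat_3 = -1.883588 / 3.907835 = -0.482003
  phi_hat_2 = (2.048297 - (-1.350899)(-0.482003)) / 4.784697 = 0.292006
  phi_hat_1 = (-3.1233 - (-3.1233)(0.292006) - (3.5902)(-0.482003)) / 6.3266 = -0.075995
So phi_hat = [-0.0760, 0.2920, -0.4820].
Therefore phi_hat_2 = 0.2920.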